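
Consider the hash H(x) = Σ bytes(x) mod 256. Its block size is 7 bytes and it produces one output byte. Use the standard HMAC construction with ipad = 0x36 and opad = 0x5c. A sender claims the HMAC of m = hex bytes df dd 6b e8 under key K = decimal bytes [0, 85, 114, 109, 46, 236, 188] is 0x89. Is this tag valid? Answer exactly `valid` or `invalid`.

valid

Key decimal bytes [0, 85, 114, 109, 46, 236, 188] = 00 55 72 6d 2e ec bc is exactly B = 7 bytes: K' = 00 55 72 6d 2e ec bc.
K' ⊕ ipad = 36 63 44 5b 18 da 8a; K' ⊕ opad = 5c 09 2e 31 72 b0 e0.
Inner hash: sum = 54+99+68+91+24+218+138+223+221+107+232 = 1475; mod 256 = 195 → c3.
Outer hash (recomputed tag): sum = 92+9+46+49+114+176+224+195 = 905; mod 256 = 137 → 89.
Recomputed tag = 89; claimed = 89 → match.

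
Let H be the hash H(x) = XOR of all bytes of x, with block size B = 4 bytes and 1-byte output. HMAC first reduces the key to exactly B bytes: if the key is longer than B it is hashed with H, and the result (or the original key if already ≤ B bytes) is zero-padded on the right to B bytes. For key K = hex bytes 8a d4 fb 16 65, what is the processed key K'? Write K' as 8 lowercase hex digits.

d6000000

|K| = 5 > B = 4, so first hash the key.
H(K): XOR 8a⊕d4⊕fb⊕16⊕65 = d6.
Zero-pad H(K) = d6 to 4 bytes: K' = d6 00 00 00.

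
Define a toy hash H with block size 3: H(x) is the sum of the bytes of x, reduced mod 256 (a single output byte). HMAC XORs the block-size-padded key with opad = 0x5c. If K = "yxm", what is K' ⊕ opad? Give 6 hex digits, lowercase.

Key "yxm" = 79 78 6d is exactly B = 3 bytes: K' = 79 78 6d.
XOR each byte with 0x5c: 79⊕5c=25, 78⊕5c=24, 6d⊕5c=31.

252431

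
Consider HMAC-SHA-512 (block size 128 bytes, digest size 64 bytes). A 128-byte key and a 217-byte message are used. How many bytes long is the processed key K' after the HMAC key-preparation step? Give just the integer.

128

Key is 128 ≤ 128 bytes, zero-padded: |K'| = 128.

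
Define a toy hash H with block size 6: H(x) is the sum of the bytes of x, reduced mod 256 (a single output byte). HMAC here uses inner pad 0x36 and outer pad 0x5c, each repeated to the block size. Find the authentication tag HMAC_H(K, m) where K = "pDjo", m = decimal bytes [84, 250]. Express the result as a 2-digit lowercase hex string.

8c

Key "pDjo" = 70 44 6a 6f is 4 bytes ≤ B = 6; zero-pad to 6 bytes: K' = 70 44 6a 6f 00 00.
K' ⊕ ipad = 46 72 5c 59 36 36.  K' ⊕ opad = 2c 18 36 33 5c 5c.
Inner input = (K'⊕ipad) ∥ m = 46 72 5c 59 36 36 ∥ 54 fa.
Inner hash: sum = 70+114+92+89+54+54+84+250 = 807; mod 256 = 39 → 27.
Outer input = (K'⊕opad) ∥ inner = 2c 18 36 33 5c 5c ∥ 27.
Outer hash (tag): sum = 44+24+54+51+92+92+39 = 396; mod 256 = 140 → 8c.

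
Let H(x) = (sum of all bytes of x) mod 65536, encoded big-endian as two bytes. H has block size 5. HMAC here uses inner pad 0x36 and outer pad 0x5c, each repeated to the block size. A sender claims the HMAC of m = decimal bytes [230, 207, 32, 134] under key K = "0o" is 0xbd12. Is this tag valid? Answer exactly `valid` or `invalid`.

invalid

Key "0o" = 30 6f is 2 bytes ≤ B = 5; zero-pad to 5 bytes: K' = 30 6f 00 00 00.
K' ⊕ ipad = 06 59 36 36 36; K' ⊕ opad = 6c 33 5c 5c 5c.
Inner hash: sum = 6+89+54+54+54+230+207+32+134 = 860 → 03 5c.
Outer hash (recomputed tag): sum = 108+51+92+92+92+3+92 = 530 → 02 12.
Recomputed tag = 0212; claimed = bd12 → mismatch.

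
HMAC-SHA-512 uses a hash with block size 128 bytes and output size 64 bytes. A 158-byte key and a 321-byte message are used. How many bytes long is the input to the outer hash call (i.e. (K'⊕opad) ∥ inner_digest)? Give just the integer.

192

Key is 158 > 128 bytes, so it is hashed to 64 bytes then zero-padded to 128: |K'| = 128.
Outer input = (K'⊕opad) ∥ H(inner) → 128 + 64 = 192 bytes.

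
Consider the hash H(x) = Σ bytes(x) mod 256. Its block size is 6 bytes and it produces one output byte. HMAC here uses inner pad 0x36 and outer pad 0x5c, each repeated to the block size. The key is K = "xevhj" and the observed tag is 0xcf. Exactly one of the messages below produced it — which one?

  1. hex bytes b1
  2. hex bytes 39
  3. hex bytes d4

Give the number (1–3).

Key "xevhj" = 78 65 76 68 6a is 5 bytes ≤ B = 6; zero-pad to 6 bytes: K' = 78 65 76 68 6a 00.
K' ⊕ ipad = 4e 53 40 5e 5c 36; K' ⊕ opad = 24 39 2a 34 36 5c.
m1: inner = H(4e 53 40 5e 5c 36 b1) = 82; tag = H(24 39 2a 34 36 5c 82) = cf ← matches
m2: inner = H(4e 53 40 5e 5c 36 39) = 0a; tag = H(24 39 2a 34 36 5c 0a) = 57
m3: inner = H(4e 53 40 5e 5c 36 d4) = a5; tag = H(24 39 2a 34 36 5c a5) = f2

1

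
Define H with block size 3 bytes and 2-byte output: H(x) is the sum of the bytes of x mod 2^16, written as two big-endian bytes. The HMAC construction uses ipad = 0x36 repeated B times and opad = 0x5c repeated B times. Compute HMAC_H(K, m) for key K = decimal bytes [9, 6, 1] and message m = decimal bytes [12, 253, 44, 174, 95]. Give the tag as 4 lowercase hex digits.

01f6

Key decimal bytes [9, 6, 1] = 09 06 01 is exactly B = 3 bytes: K' = 09 06 01.
K' ⊕ ipad = 3f 30 37.  K' ⊕ opad = 55 5a 5d.
Inner input = (K'⊕ipad) ∥ m = 3f 30 37 ∥ 0c fd 2c ae 5f.
Inner hash: sum = 63+48+55+12+253+44+174+95 = 744 → 02 e8.
Outer input = (K'⊕opad) ∥ inner = 55 5a 5d ∥ 02 e8.
Outer hash (tag): sum = 85+90+93+2+232 = 502 → 01 f6.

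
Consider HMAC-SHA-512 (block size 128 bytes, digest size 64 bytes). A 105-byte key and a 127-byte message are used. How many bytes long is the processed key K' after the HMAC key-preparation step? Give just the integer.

128

Key is 105 ≤ 128 bytes, zero-padded: |K'| = 128.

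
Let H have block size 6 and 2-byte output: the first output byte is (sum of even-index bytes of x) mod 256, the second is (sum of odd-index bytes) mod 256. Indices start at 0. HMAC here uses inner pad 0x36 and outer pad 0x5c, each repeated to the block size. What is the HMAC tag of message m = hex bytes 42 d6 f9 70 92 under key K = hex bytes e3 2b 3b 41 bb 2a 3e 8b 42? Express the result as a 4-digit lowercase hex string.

65fe

Key hex bytes e3 2b 3b 41 bb 2a 3e 8b 42 is 9 bytes > B = 6, so hash it first: H(key) = 59 21, then zero-pad to 6 bytes: K' = 59 21 00 00 00 00.
K' ⊕ ipad = 6f 17 36 36 36 36.  K' ⊕ opad = 05 7d 5c 5c 5c 5c.
Inner input = (K'⊕ipad) ∥ m = 6f 17 36 36 36 36 ∥ 42 d6 f9 70 92.
Inner hash: even-index sum = 680 mod 256 = 168; odd-index sum = 457 mod 256 = 201 → a8 c9.
Outer input = (K'⊕opad) ∥ inner = 05 7d 5c 5c 5c 5c ∥ a8 c9.
Outer hash (tag): even-index sum = 357 mod 256 = 101; odd-index sum = 510 mod 256 = 254 → 65 fe.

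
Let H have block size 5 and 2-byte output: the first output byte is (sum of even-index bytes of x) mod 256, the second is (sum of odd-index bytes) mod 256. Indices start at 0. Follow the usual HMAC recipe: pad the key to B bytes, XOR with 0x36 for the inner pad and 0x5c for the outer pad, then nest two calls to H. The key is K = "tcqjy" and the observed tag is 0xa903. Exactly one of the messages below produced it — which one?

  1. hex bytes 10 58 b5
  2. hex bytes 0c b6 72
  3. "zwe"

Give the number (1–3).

2

Key "tcqjy" = 74 63 71 6a 79 is exactly B = 5 bytes: K' = 74 63 71 6a 79.
K' ⊕ ipad = 42 55 47 5c 4f; K' ⊕ opad = 28 3f 2d 36 25.
m1: inner = H(42 55 47 5c 4f 10 58 b5) = 30 76; tag = H(28 3f 2d 36 25 30 76) = f0a5
m2: inner = H(42 55 47 5c 4f 0c b6 72) = 8e 2f; tag = H(28 3f 2d 36 25 8e 2f) = a903 ← matches
m3: inner = H(42 55 47 5c 4f 7a 77 65) = 4f 90; tag = H(28 3f 2d 36 25 4f 90) = 0ac4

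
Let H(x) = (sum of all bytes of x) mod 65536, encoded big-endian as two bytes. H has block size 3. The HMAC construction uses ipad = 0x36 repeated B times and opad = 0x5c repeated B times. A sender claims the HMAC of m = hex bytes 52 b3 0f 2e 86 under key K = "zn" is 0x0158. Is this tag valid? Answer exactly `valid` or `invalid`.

Key "zn" = 7a 6e is 2 bytes ≤ B = 3; zero-pad to 3 bytes: K' = 7a 6e 00.
K' ⊕ ipad = 4c 58 36; K' ⊕ opad = 26 32 5c.
Inner hash: sum = 76+88+54+82+179+15+46+134 = 674 → 02 a2.
Outer hash (recomputed tag): sum = 38+50+92+2+162 = 344 → 01 58.
Recomputed tag = 0158; claimed = 0158 → match.

valid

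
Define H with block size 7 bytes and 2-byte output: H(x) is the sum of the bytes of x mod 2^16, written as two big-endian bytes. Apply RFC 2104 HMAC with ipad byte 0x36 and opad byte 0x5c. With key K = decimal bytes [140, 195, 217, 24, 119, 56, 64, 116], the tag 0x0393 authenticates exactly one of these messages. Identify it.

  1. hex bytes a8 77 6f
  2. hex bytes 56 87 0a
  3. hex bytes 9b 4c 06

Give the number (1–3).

1

Key decimal bytes [140, 195, 217, 24, 119, 56, 64, 116] = 8c c3 d9 18 77 38 40 74 is 8 bytes > B = 7, so hash it first: H(key) = 03 a3, then zero-pad to 7 bytes: K' = 03 a3 00 00 00 00 00.
K' ⊕ ipad = 35 95 36 36 36 36 36; K' ⊕ opad = 5f ff 5c 5c 5c 5c 5c.
m1: inner = H(35 95 36 36 36 36 36 a8 77 6f) = 03 66; tag = H(5f ff 5c 5c 5c 5c 5c 03 66) = 0393 ← matches
m2: inner = H(35 95 36 36 36 36 36 56 87 0a) = 02 bf; tag = H(5f ff 5c 5c 5c 5c 5c 02 bf) = 03eb
m3: inner = H(35 95 36 36 36 36 36 9b 4c 06) = 02 c5; tag = H(5f ff 5c 5c 5c 5c 5c 02 c5) = 03f1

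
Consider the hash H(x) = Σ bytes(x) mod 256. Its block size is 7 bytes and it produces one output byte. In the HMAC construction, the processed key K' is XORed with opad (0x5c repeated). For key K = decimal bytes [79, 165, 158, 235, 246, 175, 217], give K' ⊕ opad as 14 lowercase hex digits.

13f9c2b7aaf385

Key decimal bytes [79, 165, 158, 235, 246, 175, 217] = 4f a5 9e eb f6 af d9 is exactly B = 7 bytes: K' = 4f a5 9e eb f6 af d9.
XOR each byte with 0x5c: 4f⊕5c=13, a5⊕5c=f9, 9e⊕5c=c2, eb⊕5c=b7, f6⊕5c=aa, af⊕5c=f3, d9⊕5c=85.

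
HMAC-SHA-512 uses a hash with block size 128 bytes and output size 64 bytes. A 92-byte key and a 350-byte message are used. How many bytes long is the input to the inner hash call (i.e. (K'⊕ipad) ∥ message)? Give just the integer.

Key is 92 ≤ 128 bytes, zero-padded: |K'| = 128.
Inner input = (K'⊕ipad) ∥ m → 128 + 350 = 478 bytes.

478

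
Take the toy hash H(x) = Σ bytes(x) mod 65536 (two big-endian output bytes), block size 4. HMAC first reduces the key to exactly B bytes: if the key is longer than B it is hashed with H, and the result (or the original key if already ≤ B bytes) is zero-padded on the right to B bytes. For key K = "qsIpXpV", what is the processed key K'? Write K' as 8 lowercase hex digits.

02bb0000

|K| = 7 > B = 4, so first hash the key.
H(K): sum = 113+115+73+112+88+112+86 = 699 → 02 bb.
Zero-pad H(K) = 02 bb to 4 bytes: K' = 02 bb 00 00.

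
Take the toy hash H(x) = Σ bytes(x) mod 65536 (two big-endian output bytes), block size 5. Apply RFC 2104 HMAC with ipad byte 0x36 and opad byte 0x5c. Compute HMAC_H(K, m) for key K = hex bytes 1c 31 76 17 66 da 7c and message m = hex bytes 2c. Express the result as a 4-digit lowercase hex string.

Key hex bytes 1c 31 76 17 66 da 7c is 7 bytes > B = 5, so hash it first: H(key) = 02 96, then zero-pad to 5 bytes: K' = 02 96 00 00 00.
K' ⊕ ipad = 34 a0 36 36 36.  K' ⊕ opad = 5e ca 5c 5c 5c.
Inner input = (K'⊕ipad) ∥ m = 34 a0 36 36 36 ∥ 2c.
Inner hash: sum = 52+160+54+54+54+44 = 418 → 01 a2.
Outer input = (K'⊕opad) ∥ inner = 5e ca 5c 5c 5c ∥ 01 a2.
Outer hash (tag): sum = 94+202+92+92+92+1+162 = 735 → 02 df.

02df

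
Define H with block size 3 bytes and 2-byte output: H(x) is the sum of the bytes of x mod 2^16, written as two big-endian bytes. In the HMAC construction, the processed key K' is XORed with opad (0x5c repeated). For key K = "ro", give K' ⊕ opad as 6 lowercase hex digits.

Key "ro" = 72 6f is 2 bytes ≤ B = 3; zero-pad to 3 bytes: K' = 72 6f 00.
XOR each byte with 0x5c: 72⊕5c=2e, 6f⊕5c=33, 00⊕5c=5c.

2e335c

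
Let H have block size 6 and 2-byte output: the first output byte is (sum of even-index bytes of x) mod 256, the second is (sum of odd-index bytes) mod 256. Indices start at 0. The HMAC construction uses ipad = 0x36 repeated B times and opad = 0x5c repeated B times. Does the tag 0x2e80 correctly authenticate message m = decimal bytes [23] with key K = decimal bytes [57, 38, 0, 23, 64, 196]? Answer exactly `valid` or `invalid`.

invalid

Key decimal bytes [57, 38, 0, 23, 64, 196] = 39 26 00 17 40 c4 is exactly B = 6 bytes: K' = 39 26 00 17 40 c4.
K' ⊕ ipad = 0f 10 36 21 76 f2; K' ⊕ opad = 65 7a 5c 4b 1c 98.
Inner hash: even-index sum = 210 mod 256 = 210; odd-index sum = 291 mod 256 = 35 → d2 23.
Outer hash (recomputed tag): even-index sum = 431 mod 256 = 175; odd-index sum = 384 mod 256 = 128 → af 80.
Recomputed tag = af80; claimed = 2e80 → mismatch.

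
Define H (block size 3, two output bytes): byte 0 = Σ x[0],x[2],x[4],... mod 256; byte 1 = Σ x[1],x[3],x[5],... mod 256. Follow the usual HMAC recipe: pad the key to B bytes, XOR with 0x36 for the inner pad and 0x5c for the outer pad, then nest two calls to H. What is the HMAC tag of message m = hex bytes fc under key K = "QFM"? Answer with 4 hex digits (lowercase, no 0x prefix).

Key "QFM" = 51 46 4d is exactly B = 3 bytes: K' = 51 46 4d.
K' ⊕ ipad = 67 70 7b.  K' ⊕ opad = 0d 1a 11.
Inner input = (K'⊕ipad) ∥ m = 67 70 7b ∥ fc.
Inner hash: even-index sum = 226 mod 256 = 226; odd-index sum = 364 mod 256 = 108 → e2 6c.
Outer input = (K'⊕opad) ∥ inner = 0d 1a 11 ∥ e2 6c.
Outer hash (tag): even-index sum = 138 mod 256 = 138; odd-index sum = 252 mod 256 = 252 → 8a fc.

8afc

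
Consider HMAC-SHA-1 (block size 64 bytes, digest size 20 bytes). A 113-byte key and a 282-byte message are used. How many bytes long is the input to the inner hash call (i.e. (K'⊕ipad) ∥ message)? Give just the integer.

Key is 113 > 64 bytes, so it is hashed to 20 bytes then zero-padded to 64: |K'| = 64.
Inner input = (K'⊕ipad) ∥ m → 64 + 282 = 346 bytes.

346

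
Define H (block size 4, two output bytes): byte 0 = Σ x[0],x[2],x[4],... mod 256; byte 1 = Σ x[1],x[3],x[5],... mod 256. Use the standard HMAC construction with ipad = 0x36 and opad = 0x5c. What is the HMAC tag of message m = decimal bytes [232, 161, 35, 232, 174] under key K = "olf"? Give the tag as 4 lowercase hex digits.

cfa5

Key "olf" = 6f 6c 66 is 3 bytes ≤ B = 4; zero-pad to 4 bytes: K' = 6f 6c 66 00.
K' ⊕ ipad = 59 5a 50 36.  K' ⊕ opad = 33 30 3a 5c.
Inner input = (K'⊕ipad) ∥ m = 59 5a 50 36 ∥ e8 a1 23 e8 ae.
Inner hash: even-index sum = 610 mod 256 = 98; odd-index sum = 537 mod 256 = 25 → 62 19.
Outer input = (K'⊕opad) ∥ inner = 33 30 3a 5c ∥ 62 19.
Outer hash (tag): even-index sum = 207 mod 256 = 207; odd-index sum = 165 mod 256 = 165 → cf a5.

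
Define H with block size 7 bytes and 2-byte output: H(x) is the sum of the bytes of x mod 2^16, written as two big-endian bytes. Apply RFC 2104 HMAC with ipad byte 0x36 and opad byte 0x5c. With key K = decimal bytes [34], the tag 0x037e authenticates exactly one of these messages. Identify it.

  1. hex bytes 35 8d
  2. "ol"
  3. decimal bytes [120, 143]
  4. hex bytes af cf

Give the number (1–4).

Key decimal bytes [34] = 22 is 1 byte ≤ B = 7; zero-pad to 7 bytes: K' = 22 00 00 00 00 00 00.
K' ⊕ ipad = 14 36 36 36 36 36 36; K' ⊕ opad = 7e 5c 5c 5c 5c 5c 5c.
m1: inner = H(14 36 36 36 36 36 36 35 8d) = 02 1a; tag = H(7e 5c 5c 5c 5c 5c 5c 02 1a) = 02c2
m2: inner = H(14 36 36 36 36 36 36 6f 6c) = 02 33; tag = H(7e 5c 5c 5c 5c 5c 5c 02 33) = 02db
m3: inner = H(14 36 36 36 36 36 36 78 8f) = 02 5f; tag = H(7e 5c 5c 5c 5c 5c 5c 02 5f) = 0307
m4: inner = H(14 36 36 36 36 36 36 af cf) = 02 d6; tag = H(7e 5c 5c 5c 5c 5c 5c 02 d6) = 037e ← matches

4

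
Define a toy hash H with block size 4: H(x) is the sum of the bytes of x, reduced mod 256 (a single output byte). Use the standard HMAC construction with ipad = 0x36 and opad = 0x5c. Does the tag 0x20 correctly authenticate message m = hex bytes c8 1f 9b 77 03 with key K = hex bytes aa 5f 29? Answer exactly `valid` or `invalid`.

Key hex bytes aa 5f 29 is 3 bytes ≤ B = 4; zero-pad to 4 bytes: K' = aa 5f 29 00.
K' ⊕ ipad = 9c 69 1f 36; K' ⊕ opad = f6 03 75 5c.
Inner hash: sum = 156+105+31+54+200+31+155+119+3 = 854; mod 256 = 86 → 56.
Outer hash (recomputed tag): sum = 246+3+117+92+86 = 544; mod 256 = 32 → 20.
Recomputed tag = 20; claimed = 20 → match.

valid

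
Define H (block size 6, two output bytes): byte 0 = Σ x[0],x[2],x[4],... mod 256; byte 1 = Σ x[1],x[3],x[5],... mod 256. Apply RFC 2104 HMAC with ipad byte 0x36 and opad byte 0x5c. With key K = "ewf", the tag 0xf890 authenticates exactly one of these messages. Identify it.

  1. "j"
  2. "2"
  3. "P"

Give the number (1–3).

3

Key "ewf" = 65 77 66 is 3 bytes ≤ B = 6; zero-pad to 6 bytes: K' = 65 77 66 00 00 00.
K' ⊕ ipad = 53 41 50 36 36 36; K' ⊕ opad = 39 2b 3a 5c 5c 5c.
m1: inner = H(53 41 50 36 36 36 6a) = 43 ad; tag = H(39 2b 3a 5c 5c 5c 43 ad) = 1290
m2: inner = H(53 41 50 36 36 36 32) = 0b ad; tag = H(39 2b 3a 5c 5c 5c 0b ad) = da90
m3: inner = H(53 41 50 36 36 36 50) = 29 ad; tag = H(39 2b 3a 5c 5c 5c 29 ad) = f890 ← matches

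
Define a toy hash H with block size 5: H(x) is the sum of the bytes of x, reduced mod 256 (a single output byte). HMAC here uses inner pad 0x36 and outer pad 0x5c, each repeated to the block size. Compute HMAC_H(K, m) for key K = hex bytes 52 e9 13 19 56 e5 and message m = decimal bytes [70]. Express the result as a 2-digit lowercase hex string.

Key hex bytes 52 e9 13 19 56 e5 is 6 bytes > B = 5, so hash it first: H(key) = a2, then zero-pad to 5 bytes: K' = a2 00 00 00 00.
K' ⊕ ipad = 94 36 36 36 36.  K' ⊕ opad = fe 5c 5c 5c 5c.
Inner input = (K'⊕ipad) ∥ m = 94 36 36 36 36 ∥ 46.
Inner hash: sum = 148+54+54+54+54+70 = 434; mod 256 = 178 → b2.
Outer input = (K'⊕opad) ∥ inner = fe 5c 5c 5c 5c ∥ b2.
Outer hash (tag): sum = 254+92+92+92+92+178 = 800; mod 256 = 32 → 20.

20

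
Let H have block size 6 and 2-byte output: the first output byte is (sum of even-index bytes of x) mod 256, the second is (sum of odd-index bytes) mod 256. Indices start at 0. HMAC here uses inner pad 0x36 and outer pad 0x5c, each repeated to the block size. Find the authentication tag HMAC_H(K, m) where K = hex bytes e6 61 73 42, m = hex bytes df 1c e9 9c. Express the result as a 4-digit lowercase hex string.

Key hex bytes e6 61 73 42 is 4 bytes ≤ B = 6; zero-pad to 6 bytes: K' = e6 61 73 42 00 00.
K' ⊕ ipad = d0 57 45 74 36 36.  K' ⊕ opad = ba 3d 2f 1e 5c 5c.
Inner input = (K'⊕ipad) ∥ m = d0 57 45 74 36 36 ∥ df 1c e9 9c.
Inner hash: even-index sum = 787 mod 256 = 19; odd-index sum = 441 mod 256 = 185 → 13 b9.
Outer input = (K'⊕opad) ∥ inner = ba 3d 2f 1e 5c 5c ∥ 13 b9.
Outer hash (tag): even-index sum = 344 mod 256 = 88; odd-index sum = 368 mod 256 = 112 → 58 70.

5870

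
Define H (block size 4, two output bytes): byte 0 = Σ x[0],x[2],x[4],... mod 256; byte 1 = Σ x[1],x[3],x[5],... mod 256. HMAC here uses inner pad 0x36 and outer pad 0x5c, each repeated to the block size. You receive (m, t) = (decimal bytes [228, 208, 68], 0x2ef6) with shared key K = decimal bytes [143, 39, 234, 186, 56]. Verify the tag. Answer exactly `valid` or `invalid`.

Key decimal bytes [143, 39, 234, 186, 56] = 8f 27 ea ba 38 is 5 bytes > B = 4, so hash it first: H(key) = b1 e1, then zero-pad to 4 bytes: K' = b1 e1 00 00.
K' ⊕ ipad = 87 d7 36 36; K' ⊕ opad = ed bd 5c 5c.
Inner hash: even-index sum = 485 mod 256 = 229; odd-index sum = 477 mod 256 = 221 → e5 dd.
Outer hash (recomputed tag): even-index sum = 558 mod 256 = 46; odd-index sum = 502 mod 256 = 246 → 2e f6.
Recomputed tag = 2ef6; claimed = 2ef6 → match.

valid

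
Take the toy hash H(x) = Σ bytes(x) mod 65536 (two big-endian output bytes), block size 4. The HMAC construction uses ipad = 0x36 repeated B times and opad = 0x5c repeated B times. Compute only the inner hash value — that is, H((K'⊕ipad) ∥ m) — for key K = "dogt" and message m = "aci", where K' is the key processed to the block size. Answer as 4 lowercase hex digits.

Key "dogt" = 64 6f 67 74 is exactly B = 4 bytes: K' = 64 6f 67 74.
K' ⊕ ipad = 52 59 51 42.
Inner input = 52 59 51 42 ∥ 61 63 69.
Inner hash: sum = 82+89+81+66+97+99+105 = 619 → 02 6b.

026b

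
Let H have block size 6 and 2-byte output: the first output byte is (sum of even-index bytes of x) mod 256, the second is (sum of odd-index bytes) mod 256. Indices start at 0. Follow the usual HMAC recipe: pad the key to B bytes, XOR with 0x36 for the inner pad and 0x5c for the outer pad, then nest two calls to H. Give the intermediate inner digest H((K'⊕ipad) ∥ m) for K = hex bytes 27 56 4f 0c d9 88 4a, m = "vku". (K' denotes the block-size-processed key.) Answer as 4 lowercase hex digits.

Key hex bytes 27 56 4f 0c d9 88 4a is 7 bytes > B = 6, so hash it first: H(key) = 99 ea, then zero-pad to 6 bytes: K' = 99 ea 00 00 00 00.
K' ⊕ ipad = af dc 36 36 36 36.
Inner input = af dc 36 36 36 36 ∥ 76 6b 75.
Inner hash: even-index sum = 518 mod 256 = 6; odd-index sum = 435 mod 256 = 179 → 06 b3.

06b3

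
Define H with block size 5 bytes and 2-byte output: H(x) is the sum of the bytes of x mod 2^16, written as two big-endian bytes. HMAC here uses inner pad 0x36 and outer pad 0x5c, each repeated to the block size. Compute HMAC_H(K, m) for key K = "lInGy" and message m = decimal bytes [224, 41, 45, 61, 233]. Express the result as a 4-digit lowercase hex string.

0108

Key "lInGy" = 6c 49 6e 47 79 is exactly B = 5 bytes: K' = 6c 49 6e 47 79.
K' ⊕ ipad = 5a 7f 58 71 4f.  K' ⊕ opad = 30 15 32 1b 25.
Inner input = (K'⊕ipad) ∥ m = 5a 7f 58 71 4f ∥ e0 29 2d 3d e9.
Inner hash: sum = 90+127+88+113+79+224+41+45+61+233 = 1101 → 04 4d.
Outer input = (K'⊕opad) ∥ inner = 30 15 32 1b 25 ∥ 04 4d.
Outer hash (tag): sum = 48+21+50+27+37+4+77 = 264 → 01 08.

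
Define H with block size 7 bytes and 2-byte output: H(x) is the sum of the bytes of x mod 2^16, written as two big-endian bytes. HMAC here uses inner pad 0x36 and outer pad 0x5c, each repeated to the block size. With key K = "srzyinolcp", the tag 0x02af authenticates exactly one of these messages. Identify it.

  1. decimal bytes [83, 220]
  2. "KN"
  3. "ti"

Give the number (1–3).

3

Key "srzyinolcp" = 73 72 7a 79 69 6e 6f 6c 63 70 is 10 bytes > B = 7, so hash it first: H(key) = 04 5d, then zero-pad to 7 bytes: K' = 04 5d 00 00 00 00 00.
K' ⊕ ipad = 32 6b 36 36 36 36 36; K' ⊕ opad = 58 01 5c 5c 5c 5c 5c.
m1: inner = H(32 6b 36 36 36 36 36 53 dc) = 02 da; tag = H(58 01 5c 5c 5c 5c 5c 02 da) = 0301
m2: inner = H(32 6b 36 36 36 36 36 4b 4e) = 02 44; tag = H(58 01 5c 5c 5c 5c 5c 02 44) = 026b
m3: inner = H(32 6b 36 36 36 36 36 74 69) = 02 88; tag = H(58 01 5c 5c 5c 5c 5c 02 88) = 02af ← matches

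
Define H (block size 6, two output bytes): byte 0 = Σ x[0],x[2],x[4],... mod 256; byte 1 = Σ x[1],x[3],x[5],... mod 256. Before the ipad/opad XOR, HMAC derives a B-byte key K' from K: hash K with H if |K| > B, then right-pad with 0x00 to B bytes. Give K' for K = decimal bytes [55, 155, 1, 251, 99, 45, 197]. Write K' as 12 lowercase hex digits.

|K| = 7 > B = 6, so first hash the key.
H(K): even-index sum = 352 mod 256 = 96; odd-index sum = 451 mod 256 = 195 → 60 c3.
Zero-pad H(K) = 60 c3 to 6 bytes: K' = 60 c3 00 00 00 00.

60c300000000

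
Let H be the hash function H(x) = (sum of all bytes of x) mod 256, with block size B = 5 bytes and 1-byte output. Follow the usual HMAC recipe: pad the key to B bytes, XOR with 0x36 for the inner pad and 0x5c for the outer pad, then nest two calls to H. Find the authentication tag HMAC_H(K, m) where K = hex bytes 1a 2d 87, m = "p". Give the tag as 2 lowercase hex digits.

1e

Key hex bytes 1a 2d 87 is 3 bytes ≤ B = 5; zero-pad to 5 bytes: K' = 1a 2d 87 00 00.
K' ⊕ ipad = 2c 1b b1 36 36.  K' ⊕ opad = 46 71 db 5c 5c.
Inner input = (K'⊕ipad) ∥ m = 2c 1b b1 36 36 ∥ 70.
Inner hash: sum = 44+27+177+54+54+112 = 468; mod 256 = 212 → d4.
Outer input = (K'⊕opad) ∥ inner = 46 71 db 5c 5c ∥ d4.
Outer hash (tag): sum = 70+113+219+92+92+212 = 798; mod 256 = 30 → 1e.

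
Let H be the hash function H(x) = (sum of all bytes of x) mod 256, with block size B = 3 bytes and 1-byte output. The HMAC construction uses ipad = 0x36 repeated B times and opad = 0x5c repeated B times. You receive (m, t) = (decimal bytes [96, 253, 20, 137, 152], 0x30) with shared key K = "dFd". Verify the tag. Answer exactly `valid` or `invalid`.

valid

Key "dFd" = 64 46 64 is exactly B = 3 bytes: K' = 64 46 64.
K' ⊕ ipad = 52 70 52; K' ⊕ opad = 38 1a 38.
Inner hash: sum = 82+112+82+96+253+20+137+152 = 934; mod 256 = 166 → a6.
Outer hash (recomputed tag): sum = 56+26+56+166 = 304; mod 256 = 48 → 30.
Recomputed tag = 30; claimed = 30 → match.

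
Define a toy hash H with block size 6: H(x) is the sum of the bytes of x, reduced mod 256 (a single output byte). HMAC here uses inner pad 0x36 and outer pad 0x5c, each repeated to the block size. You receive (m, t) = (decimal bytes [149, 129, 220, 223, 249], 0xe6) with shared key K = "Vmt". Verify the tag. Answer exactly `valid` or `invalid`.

invalid

Key "Vmt" = 56 6d 74 is 3 bytes ≤ B = 6; zero-pad to 6 bytes: K' = 56 6d 74 00 00 00.
K' ⊕ ipad = 60 5b 42 36 36 36; K' ⊕ opad = 0a 31 28 5c 5c 5c.
Inner hash: sum = 96+91+66+54+54+54+149+129+220+223+249 = 1385; mod 256 = 105 → 69.
Outer hash (recomputed tag): sum = 10+49+40+92+92+92+105 = 480; mod 256 = 224 → e0.
Recomputed tag = e0; claimed = e6 → mismatch.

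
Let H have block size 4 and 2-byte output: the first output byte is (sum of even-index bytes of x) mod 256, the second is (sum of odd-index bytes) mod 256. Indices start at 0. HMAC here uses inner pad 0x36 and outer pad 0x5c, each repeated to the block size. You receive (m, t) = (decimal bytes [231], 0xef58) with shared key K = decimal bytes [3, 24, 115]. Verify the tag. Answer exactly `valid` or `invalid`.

Key decimal bytes [3, 24, 115] = 03 18 73 is 3 bytes ≤ B = 4; zero-pad to 4 bytes: K' = 03 18 73 00.
K' ⊕ ipad = 35 2e 45 36; K' ⊕ opad = 5f 44 2f 5c.
Inner hash: even-index sum = 353 mod 256 = 97; odd-index sum = 100 mod 256 = 100 → 61 64.
Outer hash (recomputed tag): even-index sum = 239 mod 256 = 239; odd-index sum = 260 mod 256 = 4 → ef 04.
Recomputed tag = ef04; claimed = ef58 → mismatch.

invalid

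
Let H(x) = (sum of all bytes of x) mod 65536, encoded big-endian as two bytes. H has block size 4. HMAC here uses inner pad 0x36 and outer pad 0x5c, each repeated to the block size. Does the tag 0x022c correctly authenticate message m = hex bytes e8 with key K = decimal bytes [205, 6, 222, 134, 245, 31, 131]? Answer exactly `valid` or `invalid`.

valid

Key decimal bytes [205, 6, 222, 134, 245, 31, 131] = cd 06 de 86 f5 1f 83 is 7 bytes > B = 4, so hash it first: H(key) = 03 ce, then zero-pad to 4 bytes: K' = 03 ce 00 00.
K' ⊕ ipad = 35 f8 36 36; K' ⊕ opad = 5f 92 5c 5c.
Inner hash: sum = 53+248+54+54+232 = 641 → 02 81.
Outer hash (recomputed tag): sum = 95+146+92+92+2+129 = 556 → 02 2c.
Recomputed tag = 022c; claimed = 022c → match.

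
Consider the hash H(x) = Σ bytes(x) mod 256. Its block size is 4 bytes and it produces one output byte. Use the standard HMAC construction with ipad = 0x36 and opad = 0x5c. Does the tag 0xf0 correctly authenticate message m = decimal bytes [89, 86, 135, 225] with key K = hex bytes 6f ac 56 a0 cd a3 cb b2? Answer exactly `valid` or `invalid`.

Key hex bytes 6f ac 56 a0 cd a3 cb b2 is 8 bytes > B = 4, so hash it first: H(key) = fe, then zero-pad to 4 bytes: K' = fe 00 00 00.
K' ⊕ ipad = c8 36 36 36; K' ⊕ opad = a2 5c 5c 5c.
Inner hash: sum = 200+54+54+54+89+86+135+225 = 897; mod 256 = 129 → 81.
Outer hash (recomputed tag): sum = 162+92+92+92+129 = 567; mod 256 = 55 → 37.
Recomputed tag = 37; claimed = f0 → mismatch.

invalid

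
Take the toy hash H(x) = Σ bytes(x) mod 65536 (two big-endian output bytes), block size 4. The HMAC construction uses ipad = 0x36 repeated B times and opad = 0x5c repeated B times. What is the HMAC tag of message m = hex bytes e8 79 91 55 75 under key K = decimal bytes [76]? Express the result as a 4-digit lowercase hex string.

01ff

Key decimal bytes [76] = 4c is 1 byte ≤ B = 4; zero-pad to 4 bytes: K' = 4c 00 00 00.
K' ⊕ ipad = 7a 36 36 36.  K' ⊕ opad = 10 5c 5c 5c.
Inner input = (K'⊕ipad) ∥ m = 7a 36 36 36 ∥ e8 79 91 55 75.
Inner hash: sum = 122+54+54+54+232+121+145+85+117 = 984 → 03 d8.
Outer input = (K'⊕opad) ∥ inner = 10 5c 5c 5c ∥ 03 d8.
Outer hash (tag): sum = 16+92+92+92+3+216 = 511 → 01 ff.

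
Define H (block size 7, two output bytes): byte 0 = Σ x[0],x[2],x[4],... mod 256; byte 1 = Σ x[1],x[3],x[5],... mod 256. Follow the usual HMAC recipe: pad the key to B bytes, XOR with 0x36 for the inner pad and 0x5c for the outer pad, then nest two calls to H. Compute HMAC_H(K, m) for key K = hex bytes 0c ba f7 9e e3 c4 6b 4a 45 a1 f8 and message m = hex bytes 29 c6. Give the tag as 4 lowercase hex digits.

Key hex bytes 0c ba f7 9e e3 c4 6b 4a 45 a1 f8 is 11 bytes > B = 7, so hash it first: H(key) = 8e 07, then zero-pad to 7 bytes: K' = 8e 07 00 00 00 00 00.
K' ⊕ ipad = b8 31 36 36 36 36 36.  K' ⊕ opad = d2 5b 5c 5c 5c 5c 5c.
Inner input = (K'⊕ipad) ∥ m = b8 31 36 36 36 36 36 ∥ 29 c6.
Inner hash: even-index sum = 544 mod 256 = 32; odd-index sum = 198 mod 256 = 198 → 20 c6.
Outer input = (K'⊕opad) ∥ inner = d2 5b 5c 5c 5c 5c 5c ∥ 20 c6.
Outer hash (tag): even-index sum = 684 mod 256 = 172; odd-index sum = 307 mod 256 = 51 → ac 33.

ac33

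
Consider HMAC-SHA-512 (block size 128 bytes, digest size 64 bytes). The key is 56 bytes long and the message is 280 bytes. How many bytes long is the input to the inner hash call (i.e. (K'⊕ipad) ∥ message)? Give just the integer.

Key is 56 ≤ 128 bytes, zero-padded: |K'| = 128.
Inner input = (K'⊕ipad) ∥ m → 128 + 280 = 408 bytes.

408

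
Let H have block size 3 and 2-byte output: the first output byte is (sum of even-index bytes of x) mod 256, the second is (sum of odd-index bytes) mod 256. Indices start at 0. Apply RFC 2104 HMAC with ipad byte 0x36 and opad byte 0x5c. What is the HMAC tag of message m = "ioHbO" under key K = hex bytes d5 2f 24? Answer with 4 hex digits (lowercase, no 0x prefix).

Key hex bytes d5 2f 24 is exactly B = 3 bytes: K' = d5 2f 24.
K' ⊕ ipad = e3 19 12.  K' ⊕ opad = 89 73 78.
Inner input = (K'⊕ipad) ∥ m = e3 19 12 ∥ 69 6f 48 62 4f.
Inner hash: even-index sum = 454 mod 256 = 198; odd-index sum = 281 mod 256 = 25 → c6 19.
Outer input = (K'⊕opad) ∥ inner = 89 73 78 ∥ c6 19.
Outer hash (tag): even-index sum = 282 mod 256 = 26; odd-index sum = 313 mod 256 = 57 → 1a 39.

1a39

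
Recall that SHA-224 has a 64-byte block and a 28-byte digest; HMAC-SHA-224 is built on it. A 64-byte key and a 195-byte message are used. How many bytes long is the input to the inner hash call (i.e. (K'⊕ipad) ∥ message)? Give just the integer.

Key is 64 ≤ 64 bytes, zero-padded: |K'| = 64.
Inner input = (K'⊕ipad) ∥ m → 64 + 195 = 259 bytes.

259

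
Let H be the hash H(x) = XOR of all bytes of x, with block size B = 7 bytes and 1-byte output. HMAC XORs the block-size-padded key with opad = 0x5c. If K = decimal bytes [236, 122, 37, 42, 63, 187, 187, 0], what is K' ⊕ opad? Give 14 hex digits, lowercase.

Key decimal bytes [236, 122, 37, 42, 63, 187, 187, 0] = ec 7a 25 2a 3f bb bb 00 is 8 bytes > B = 7, so hash it first: H(key) = a6, then zero-pad to 7 bytes: K' = a6 00 00 00 00 00 00.
XOR each byte with 0x5c: a6⊕5c=fa, 00⊕5c=5c, 00⊕5c=5c, 00⊕5c=5c, 00⊕5c=5c, 00⊕5c=5c, 00⊕5c=5c.

fa5c5c5c5c5c5c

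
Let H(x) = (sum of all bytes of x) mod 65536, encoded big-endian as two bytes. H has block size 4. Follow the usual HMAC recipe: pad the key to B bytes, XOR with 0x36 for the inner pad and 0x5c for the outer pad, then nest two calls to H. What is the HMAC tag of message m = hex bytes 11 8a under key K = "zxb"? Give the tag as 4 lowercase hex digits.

01a4

Key "zxb" = 7a 78 62 is 3 bytes ≤ B = 4; zero-pad to 4 bytes: K' = 7a 78 62 00.
K' ⊕ ipad = 4c 4e 54 36.  K' ⊕ opad = 26 24 3e 5c.
Inner input = (K'⊕ipad) ∥ m = 4c 4e 54 36 ∥ 11 8a.
Inner hash: sum = 76+78+84+54+17+138 = 447 → 01 bf.
Outer input = (K'⊕opad) ∥ inner = 26 24 3e 5c ∥ 01 bf.
Outer hash (tag): sum = 38+36+62+92+1+191 = 420 → 01 a4.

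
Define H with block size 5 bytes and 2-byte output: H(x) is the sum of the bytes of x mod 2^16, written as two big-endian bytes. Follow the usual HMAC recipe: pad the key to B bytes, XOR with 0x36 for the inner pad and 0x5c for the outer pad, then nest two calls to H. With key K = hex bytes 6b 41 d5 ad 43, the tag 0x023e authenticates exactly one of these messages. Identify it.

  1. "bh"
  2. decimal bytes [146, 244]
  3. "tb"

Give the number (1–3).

Key hex bytes 6b 41 d5 ad 43 is exactly B = 5 bytes: K' = 6b 41 d5 ad 43.
K' ⊕ ipad = 5d 77 e3 9b 75; K' ⊕ opad = 37 1d 89 f1 1f.
m1: inner = H(5d 77 e3 9b 75 62 68) = 03 91; tag = H(37 1d 89 f1 1f 03 91) = 0281
m2: inner = H(5d 77 e3 9b 75 92 f4) = 04 4d; tag = H(37 1d 89 f1 1f 04 4d) = 023e ← matches
m3: inner = H(5d 77 e3 9b 75 74 62) = 03 9d; tag = H(37 1d 89 f1 1f 03 9d) = 028d

2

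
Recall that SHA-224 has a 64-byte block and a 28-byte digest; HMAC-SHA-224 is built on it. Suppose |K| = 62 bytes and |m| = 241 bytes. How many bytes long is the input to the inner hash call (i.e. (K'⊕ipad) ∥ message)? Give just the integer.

Key is 62 ≤ 64 bytes, zero-padded: |K'| = 64.
Inner input = (K'⊕ipad) ∥ m → 64 + 241 = 305 bytes.

305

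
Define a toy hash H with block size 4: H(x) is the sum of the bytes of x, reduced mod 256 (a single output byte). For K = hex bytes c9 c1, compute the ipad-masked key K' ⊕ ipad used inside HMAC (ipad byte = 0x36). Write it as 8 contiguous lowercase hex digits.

fff73636

Key hex bytes c9 c1 is 2 bytes ≤ B = 4; zero-pad to 4 bytes: K' = c9 c1 00 00.
XOR each byte with 0x36: c9⊕36=ff, c1⊕36=f7, 00⊕36=36, 00⊕36=36.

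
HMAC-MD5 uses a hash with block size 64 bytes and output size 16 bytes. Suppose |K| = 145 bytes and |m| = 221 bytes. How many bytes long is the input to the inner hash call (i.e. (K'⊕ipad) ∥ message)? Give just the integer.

Key is 145 > 64 bytes, so it is hashed to 16 bytes then zero-padded to 64: |K'| = 64.
Inner input = (K'⊕ipad) ∥ m → 64 + 221 = 285 bytes.

285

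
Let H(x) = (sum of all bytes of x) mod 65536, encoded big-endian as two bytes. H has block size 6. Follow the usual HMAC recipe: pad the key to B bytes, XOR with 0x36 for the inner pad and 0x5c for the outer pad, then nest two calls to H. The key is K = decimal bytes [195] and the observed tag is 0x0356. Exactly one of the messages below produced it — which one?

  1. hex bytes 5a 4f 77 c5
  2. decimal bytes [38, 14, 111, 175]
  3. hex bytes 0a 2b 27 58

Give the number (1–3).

Key decimal bytes [195] = c3 is 1 byte ≤ B = 6; zero-pad to 6 bytes: K' = c3 00 00 00 00 00.
K' ⊕ ipad = f5 36 36 36 36 36; K' ⊕ opad = 9f 5c 5c 5c 5c 5c.
m1: inner = H(f5 36 36 36 36 36 5a 4f 77 c5) = 03 e8; tag = H(9f 5c 5c 5c 5c 5c 03 e8) = 0356 ← matches
m2: inner = H(f5 36 36 36 36 36 26 0e 6f af) = 03 55; tag = H(9f 5c 5c 5c 5c 5c 03 55) = 02c3
m3: inner = H(f5 36 36 36 36 36 0a 2b 27 58) = 02 b7; tag = H(9f 5c 5c 5c 5c 5c 02 b7) = 0324

1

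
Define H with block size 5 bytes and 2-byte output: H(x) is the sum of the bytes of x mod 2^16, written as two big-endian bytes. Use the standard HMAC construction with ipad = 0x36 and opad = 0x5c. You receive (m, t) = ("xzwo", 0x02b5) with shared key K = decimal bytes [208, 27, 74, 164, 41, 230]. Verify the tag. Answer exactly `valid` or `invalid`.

valid

Key decimal bytes [208, 27, 74, 164, 41, 230] = d0 1b 4a a4 29 e6 is 6 bytes > B = 5, so hash it first: H(key) = 02 e8, then zero-pad to 5 bytes: K' = 02 e8 00 00 00.
K' ⊕ ipad = 34 de 36 36 36; K' ⊕ opad = 5e b4 5c 5c 5c.
Inner hash: sum = 52+222+54+54+54+120+122+119+111 = 908 → 03 8c.
Outer hash (recomputed tag): sum = 94+180+92+92+92+3+140 = 693 → 02 b5.
Recomputed tag = 02b5; claimed = 02b5 → match.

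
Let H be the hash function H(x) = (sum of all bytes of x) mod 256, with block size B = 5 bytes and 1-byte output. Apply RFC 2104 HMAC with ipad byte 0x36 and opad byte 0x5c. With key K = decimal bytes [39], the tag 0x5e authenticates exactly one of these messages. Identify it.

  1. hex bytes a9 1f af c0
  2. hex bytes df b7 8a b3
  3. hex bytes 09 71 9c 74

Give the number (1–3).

Key decimal bytes [39] = 27 is 1 byte ≤ B = 5; zero-pad to 5 bytes: K' = 27 00 00 00 00.
K' ⊕ ipad = 11 36 36 36 36; K' ⊕ opad = 7b 5c 5c 5c 5c.
m1: inner = H(11 36 36 36 36 a9 1f af c0) = 20; tag = H(7b 5c 5c 5c 5c 20) = 0b
m2: inner = H(11 36 36 36 36 df b7 8a b3) = bc; tag = H(7b 5c 5c 5c 5c bc) = a7
m3: inner = H(11 36 36 36 36 09 71 9c 74) = 73; tag = H(7b 5c 5c 5c 5c 73) = 5e ← matches

3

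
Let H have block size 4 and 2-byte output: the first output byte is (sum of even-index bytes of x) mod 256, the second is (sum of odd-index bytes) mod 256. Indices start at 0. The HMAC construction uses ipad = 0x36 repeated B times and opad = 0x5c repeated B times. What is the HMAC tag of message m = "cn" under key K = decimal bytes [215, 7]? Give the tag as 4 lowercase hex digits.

618c

Key decimal bytes [215, 7] = d7 07 is 2 bytes ≤ B = 4; zero-pad to 4 bytes: K' = d7 07 00 00.
K' ⊕ ipad = e1 31 36 36.  K' ⊕ opad = 8b 5b 5c 5c.
Inner input = (K'⊕ipad) ∥ m = e1 31 36 36 ∥ 63 6e.
Inner hash: even-index sum = 378 mod 256 = 122; odd-index sum = 213 mod 256 = 213 → 7a d5.
Outer input = (K'⊕opad) ∥ inner = 8b 5b 5c 5c ∥ 7a d5.
Outer hash (tag): even-index sum = 353 mod 256 = 97; odd-index sum = 396 mod 256 = 140 → 61 8c.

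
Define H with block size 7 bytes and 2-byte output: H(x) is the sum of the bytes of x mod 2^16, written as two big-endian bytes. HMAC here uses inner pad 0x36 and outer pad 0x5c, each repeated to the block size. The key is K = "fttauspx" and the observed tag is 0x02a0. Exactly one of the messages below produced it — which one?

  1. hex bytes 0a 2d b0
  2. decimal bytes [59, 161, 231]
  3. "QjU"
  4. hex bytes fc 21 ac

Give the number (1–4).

2

Key "fttauspx" = 66 74 74 61 75 73 70 78 is 8 bytes > B = 7, so hash it first: H(key) = 03 7f, then zero-pad to 7 bytes: K' = 03 7f 00 00 00 00 00.
K' ⊕ ipad = 35 49 36 36 36 36 36; K' ⊕ opad = 5f 23 5c 5c 5c 5c 5c.
m1: inner = H(35 49 36 36 36 36 36 0a 2d b0) = 02 73; tag = H(5f 23 5c 5c 5c 5c 5c 02 73) = 02c3
m2: inner = H(35 49 36 36 36 36 36 3b a1 e7) = 03 4f; tag = H(5f 23 5c 5c 5c 5c 5c 03 4f) = 02a0 ← matches
m3: inner = H(35 49 36 36 36 36 36 51 6a 55) = 02 9c; tag = H(5f 23 5c 5c 5c 5c 5c 02 9c) = 02ec
m4: inner = H(35 49 36 36 36 36 36 fc 21 ac) = 03 55; tag = H(5f 23 5c 5c 5c 5c 5c 03 55) = 02a6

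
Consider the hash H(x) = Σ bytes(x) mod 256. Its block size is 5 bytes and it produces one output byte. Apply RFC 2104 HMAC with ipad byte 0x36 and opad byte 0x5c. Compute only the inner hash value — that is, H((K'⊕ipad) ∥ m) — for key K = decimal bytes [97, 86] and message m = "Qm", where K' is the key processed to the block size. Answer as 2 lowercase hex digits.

17

Key decimal bytes [97, 86] = 61 56 is 2 bytes ≤ B = 5; zero-pad to 5 bytes: K' = 61 56 00 00 00.
K' ⊕ ipad = 57 60 36 36 36.
Inner input = 57 60 36 36 36 ∥ 51 6d.
Inner hash: sum = 87+96+54+54+54+81+109 = 535; mod 256 = 23 → 17.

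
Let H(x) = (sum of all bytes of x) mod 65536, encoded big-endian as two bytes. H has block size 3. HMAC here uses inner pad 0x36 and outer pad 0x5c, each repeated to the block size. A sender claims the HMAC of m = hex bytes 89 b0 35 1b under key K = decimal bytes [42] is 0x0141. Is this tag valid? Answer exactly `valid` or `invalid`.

valid

Key decimal bytes [42] = 2a is 1 byte ≤ B = 3; zero-pad to 3 bytes: K' = 2a 00 00.
K' ⊕ ipad = 1c 36 36; K' ⊕ opad = 76 5c 5c.
Inner hash: sum = 28+54+54+137+176+53+27 = 529 → 02 11.
Outer hash (recomputed tag): sum = 118+92+92+2+17 = 321 → 01 41.
Recomputed tag = 0141; claimed = 0141 → match.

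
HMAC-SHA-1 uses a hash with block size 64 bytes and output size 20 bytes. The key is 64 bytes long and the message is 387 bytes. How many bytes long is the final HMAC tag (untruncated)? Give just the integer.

The tag is one SHA-1 digest: 20 bytes.

20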